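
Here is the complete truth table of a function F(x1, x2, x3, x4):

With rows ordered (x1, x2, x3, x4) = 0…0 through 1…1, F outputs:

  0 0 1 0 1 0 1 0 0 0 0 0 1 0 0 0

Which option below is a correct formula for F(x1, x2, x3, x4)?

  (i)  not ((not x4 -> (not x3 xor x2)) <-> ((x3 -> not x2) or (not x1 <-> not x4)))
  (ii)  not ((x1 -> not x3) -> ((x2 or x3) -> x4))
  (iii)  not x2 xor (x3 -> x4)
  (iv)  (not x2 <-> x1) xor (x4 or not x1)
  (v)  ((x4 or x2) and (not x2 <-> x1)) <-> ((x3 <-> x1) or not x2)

(i) fails at (0,1,1,0): the formula yields 0, F is 1.
(iii) fails at (0,1,0,1): the formula yields 1, F is 0.
(iv) fails at (0,0,0,0): the formula yields 1, F is 0.
(v) fails at (0,0,1,0): the formula yields 0, F is 1.
(ii) is the remaining candidate, and it agrees with F on all 16 inputs.

ii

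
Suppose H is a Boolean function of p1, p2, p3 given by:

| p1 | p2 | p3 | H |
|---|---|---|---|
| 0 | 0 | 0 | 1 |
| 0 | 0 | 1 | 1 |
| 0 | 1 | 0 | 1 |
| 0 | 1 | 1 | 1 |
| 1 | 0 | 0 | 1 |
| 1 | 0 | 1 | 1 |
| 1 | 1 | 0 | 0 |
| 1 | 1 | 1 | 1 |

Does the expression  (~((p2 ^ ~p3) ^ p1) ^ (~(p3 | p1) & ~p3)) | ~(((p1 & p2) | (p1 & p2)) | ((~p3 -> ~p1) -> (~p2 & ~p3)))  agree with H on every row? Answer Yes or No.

Test each input against both H and the formula:
  p1=0, p2=0, p3=0: formula gives 1, H = 1 ✓
  p1=0, p2=0, p3=1: formula gives 1, H = 1 ✓
  p1=0, p2=1, p3=0: formula gives 1, H = 1 ✓
  p1=0, p2=1, p3=1: formula gives 1, H = 1 ✓
  p1=1, p2=0, p3=0: formula gives 1, H = 1 ✓
  … (the remaining 3 rows also agree.)
All 8 rows match — the expression computes H exactly.

Yes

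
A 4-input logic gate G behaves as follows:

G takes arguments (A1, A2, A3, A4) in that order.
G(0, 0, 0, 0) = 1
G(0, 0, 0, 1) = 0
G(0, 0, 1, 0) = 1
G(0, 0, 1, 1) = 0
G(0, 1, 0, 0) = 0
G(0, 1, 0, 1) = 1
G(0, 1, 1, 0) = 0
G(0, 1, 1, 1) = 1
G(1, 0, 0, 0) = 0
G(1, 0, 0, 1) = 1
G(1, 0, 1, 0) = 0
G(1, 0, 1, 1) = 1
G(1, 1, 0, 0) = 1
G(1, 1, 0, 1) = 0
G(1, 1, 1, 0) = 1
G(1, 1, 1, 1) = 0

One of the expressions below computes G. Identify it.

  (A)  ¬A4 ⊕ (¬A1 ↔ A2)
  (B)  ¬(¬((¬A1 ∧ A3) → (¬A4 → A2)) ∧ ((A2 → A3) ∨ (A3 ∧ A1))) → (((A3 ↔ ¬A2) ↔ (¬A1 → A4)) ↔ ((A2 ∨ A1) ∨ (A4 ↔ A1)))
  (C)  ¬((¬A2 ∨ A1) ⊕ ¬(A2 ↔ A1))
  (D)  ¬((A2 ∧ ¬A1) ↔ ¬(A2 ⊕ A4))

(B): at (0,0,0,1) it gives 1, but G = 0 — eliminated.
(C): at (0,0,0,0) it gives 0, but G = 1 — eliminated.
(D): at (0,1,0,0) it gives 1, but G = 0 — eliminated.
Only (A) survives; checking it on all 16 rows confirms it matches G.

A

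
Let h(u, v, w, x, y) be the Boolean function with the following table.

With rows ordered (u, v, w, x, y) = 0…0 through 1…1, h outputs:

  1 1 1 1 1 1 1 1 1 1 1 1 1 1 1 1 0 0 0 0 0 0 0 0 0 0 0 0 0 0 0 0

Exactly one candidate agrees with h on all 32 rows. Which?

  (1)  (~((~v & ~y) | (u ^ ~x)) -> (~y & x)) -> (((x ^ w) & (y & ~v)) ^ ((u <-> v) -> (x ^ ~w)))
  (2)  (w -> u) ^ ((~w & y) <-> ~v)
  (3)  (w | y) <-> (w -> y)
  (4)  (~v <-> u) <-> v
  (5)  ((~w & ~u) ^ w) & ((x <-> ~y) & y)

(1) fails at (0,0,0,1,0): the formula yields 0, h is 1.
(2) fails at (0,0,0,0,1): the formula yields 0, h is 1.
(3) fails at (0,0,0,0,0): the formula yields 0, h is 1.
(5) fails at (0,0,0,0,0): the formula yields 0, h is 1.
That leaves (4). Evaluating it on every row reproduces the table of h exactly.

4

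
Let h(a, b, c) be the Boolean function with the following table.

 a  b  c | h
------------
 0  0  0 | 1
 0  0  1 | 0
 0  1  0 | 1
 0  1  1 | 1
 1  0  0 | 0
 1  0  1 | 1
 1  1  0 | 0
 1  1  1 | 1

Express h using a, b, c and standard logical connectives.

h(a, b, c) = ((((a' · b') · c) + ((a · b') · c')) + ((a · b) · c'))'

The 0-rows are (0,0,1), (1,0,0), (1,1,0). Take each as a conjunction (¬a·¬b·c, a·¬b·¬c, a·b·¬c), form their disjunction, and complement — that gives a formula that is 1 everywhere h is.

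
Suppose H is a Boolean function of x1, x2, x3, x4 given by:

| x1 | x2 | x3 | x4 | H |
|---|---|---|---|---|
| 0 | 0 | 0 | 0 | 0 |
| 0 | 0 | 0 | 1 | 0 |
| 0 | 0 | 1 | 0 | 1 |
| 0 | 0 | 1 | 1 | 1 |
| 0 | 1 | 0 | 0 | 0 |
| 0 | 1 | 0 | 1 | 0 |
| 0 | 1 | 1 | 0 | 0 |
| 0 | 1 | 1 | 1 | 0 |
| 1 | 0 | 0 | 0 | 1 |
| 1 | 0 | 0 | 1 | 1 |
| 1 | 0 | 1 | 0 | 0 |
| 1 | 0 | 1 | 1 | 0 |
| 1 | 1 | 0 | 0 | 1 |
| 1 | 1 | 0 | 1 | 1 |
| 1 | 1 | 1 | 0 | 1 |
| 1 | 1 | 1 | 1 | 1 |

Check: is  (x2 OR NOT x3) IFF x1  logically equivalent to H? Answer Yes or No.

Yes

Test each input against both H and the formula:
  x1=0, x2=0, x3=0, x4=0: formula gives 0, H = 0 ✓
  x1=0, x2=0, x3=0, x4=1: formula gives 0, H = 0 ✓
  x1=0, x2=0, x3=1, x4=0: formula gives 1, H = 1 ✓
  x1=0, x2=0, x3=1, x4=1: formula gives 1, H = 1 ✓
  … (the remaining 12 rows also agree.)
All 16 rows match — the expression computes H exactly.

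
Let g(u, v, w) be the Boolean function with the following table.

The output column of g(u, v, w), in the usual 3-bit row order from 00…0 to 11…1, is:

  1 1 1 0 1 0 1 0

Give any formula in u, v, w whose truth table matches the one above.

g is 0 on only 3 rows — (0,1,1), (1,0,1), (1,1,1). Writing each as a minterm (¬u·v·w, u·¬v·w, u·v·w) and OR-ing them characterizes exactly where g=0, so g is the negation of that disjunction.

g(u, v, w) = ((((u' · v) · w) + ((u · v') · w)) + ((u · v) · w))'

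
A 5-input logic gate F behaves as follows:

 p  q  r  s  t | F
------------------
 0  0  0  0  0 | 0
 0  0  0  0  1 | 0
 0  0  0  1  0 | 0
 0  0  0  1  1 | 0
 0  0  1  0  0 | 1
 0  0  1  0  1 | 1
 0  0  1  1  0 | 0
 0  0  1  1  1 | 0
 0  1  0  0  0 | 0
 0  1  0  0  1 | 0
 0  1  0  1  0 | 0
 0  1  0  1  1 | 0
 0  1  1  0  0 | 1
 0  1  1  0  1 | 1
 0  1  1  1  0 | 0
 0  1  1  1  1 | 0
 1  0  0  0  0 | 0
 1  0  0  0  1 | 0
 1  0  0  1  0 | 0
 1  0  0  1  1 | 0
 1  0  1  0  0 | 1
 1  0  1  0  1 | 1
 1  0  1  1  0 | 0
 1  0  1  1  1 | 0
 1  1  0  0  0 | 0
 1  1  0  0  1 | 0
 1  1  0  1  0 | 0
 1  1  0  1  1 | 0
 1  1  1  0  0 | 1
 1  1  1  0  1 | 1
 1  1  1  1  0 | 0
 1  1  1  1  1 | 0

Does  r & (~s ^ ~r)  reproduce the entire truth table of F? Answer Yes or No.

Evaluate r & (~s ^ ~r) on each row and compare to F:
  p=0, q=0, r=0, s=0, t=0: formula gives 0, F = 0 ✓
  p=0, q=0, r=0, s=0, t=1: formula gives 0, F = 0 ✓
  p=0, q=0, r=0, s=1, t=0: formula gives 0, F = 0 ✓
  p=0, q=0, r=0, s=1, t=1: formula gives 0, F = 0 ✓
  … (the remaining 28 rows also agree.)
All 32 rows match — the expression computes F exactly.

Yes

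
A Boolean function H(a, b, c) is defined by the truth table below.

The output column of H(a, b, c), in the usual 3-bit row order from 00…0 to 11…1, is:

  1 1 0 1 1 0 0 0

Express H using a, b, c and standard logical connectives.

The 1-rows are (0,0,0), (0,0,1), (0,1,1), (1,0,0). Each contributes one minterm — ¬a·¬b·¬c; ¬a·¬b·c; ¬a·b·c; a·¬b·¬c — and their disjunction is a sum-of-products form of H.

H(a, b, c) = ((((~a & ~b) & ~c) | ((~a & ~b) & c)) | ((~a & b) & c)) | ((a & ~b) & ~c)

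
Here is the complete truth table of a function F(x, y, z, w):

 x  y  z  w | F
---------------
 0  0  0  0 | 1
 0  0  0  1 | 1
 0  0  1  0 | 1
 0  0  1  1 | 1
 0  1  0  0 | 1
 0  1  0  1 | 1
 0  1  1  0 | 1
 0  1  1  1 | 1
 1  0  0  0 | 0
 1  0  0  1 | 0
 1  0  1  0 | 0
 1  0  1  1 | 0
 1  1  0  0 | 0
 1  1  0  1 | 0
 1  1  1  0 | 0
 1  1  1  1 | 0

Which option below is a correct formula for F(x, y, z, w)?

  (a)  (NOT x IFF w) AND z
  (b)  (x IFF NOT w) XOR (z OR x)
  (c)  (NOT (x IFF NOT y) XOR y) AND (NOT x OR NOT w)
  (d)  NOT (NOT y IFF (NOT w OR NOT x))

(a) fails at (0,0,0,0): the formula yields 0, F is 1.
(b) fails at (0,0,0,0): the formula yields 0, F is 1.
(d) fails at (0,0,0,0): the formula yields 0, F is 1.
(c) is the remaining candidate, and it agrees with F on all 16 inputs.

c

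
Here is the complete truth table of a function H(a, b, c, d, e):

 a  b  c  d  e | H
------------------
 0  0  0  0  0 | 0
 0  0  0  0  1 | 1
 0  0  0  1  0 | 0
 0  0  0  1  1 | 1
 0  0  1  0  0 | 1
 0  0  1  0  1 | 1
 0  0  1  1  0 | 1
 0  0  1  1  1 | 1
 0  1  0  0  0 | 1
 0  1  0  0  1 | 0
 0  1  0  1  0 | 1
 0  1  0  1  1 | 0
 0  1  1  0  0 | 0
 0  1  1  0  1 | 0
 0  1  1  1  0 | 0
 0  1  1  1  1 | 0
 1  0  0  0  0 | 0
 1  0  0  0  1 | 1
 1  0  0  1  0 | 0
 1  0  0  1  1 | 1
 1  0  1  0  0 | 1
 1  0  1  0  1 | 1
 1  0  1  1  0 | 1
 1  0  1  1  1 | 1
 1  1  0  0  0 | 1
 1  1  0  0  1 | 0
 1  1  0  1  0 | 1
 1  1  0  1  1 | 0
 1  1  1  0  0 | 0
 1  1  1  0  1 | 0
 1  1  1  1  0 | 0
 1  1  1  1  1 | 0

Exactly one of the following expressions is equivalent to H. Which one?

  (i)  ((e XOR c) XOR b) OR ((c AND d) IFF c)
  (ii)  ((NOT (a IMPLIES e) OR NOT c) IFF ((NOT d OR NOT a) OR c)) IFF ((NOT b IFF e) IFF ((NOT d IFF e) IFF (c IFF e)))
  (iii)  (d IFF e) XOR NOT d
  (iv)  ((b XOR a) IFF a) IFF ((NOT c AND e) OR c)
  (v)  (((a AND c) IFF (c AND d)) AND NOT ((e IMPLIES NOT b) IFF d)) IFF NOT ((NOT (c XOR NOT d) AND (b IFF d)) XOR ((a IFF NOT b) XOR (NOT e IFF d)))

iv

(i): at (0,0,0,0,0) it gives 1, but H = 0 — eliminated.
(ii): at (0,0,0,0,0) it gives 1, but H = 0 — eliminated.
(iii): at (0,0,1,0,0) it gives 0, but H = 1 — eliminated.
(v): at (0,0,0,0,0) it gives 1, but H = 0 — eliminated.
Only (iv) survives; checking it on all 32 rows confirms it matches H.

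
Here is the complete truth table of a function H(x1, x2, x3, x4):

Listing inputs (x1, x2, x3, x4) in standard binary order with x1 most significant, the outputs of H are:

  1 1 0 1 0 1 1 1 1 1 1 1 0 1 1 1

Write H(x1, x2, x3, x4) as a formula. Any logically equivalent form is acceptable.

H(x1, x2, x3, x4) = ~(((((~x1 & ~x2) & x3) & ~x4) | (((~x1 & x2) & ~x3) & ~x4)) | (((x1 & x2) & ~x3) & ~x4))

The 0-rows are (0,0,1,0), (0,1,0,0), (1,1,0,0). Take each as a conjunction (¬x1·¬x2·x3·¬x4, ¬x1·x2·¬x3·¬x4, x1·x2·¬x3·¬x4), form their disjunction, and complement — that gives a formula that is 1 everywhere H is.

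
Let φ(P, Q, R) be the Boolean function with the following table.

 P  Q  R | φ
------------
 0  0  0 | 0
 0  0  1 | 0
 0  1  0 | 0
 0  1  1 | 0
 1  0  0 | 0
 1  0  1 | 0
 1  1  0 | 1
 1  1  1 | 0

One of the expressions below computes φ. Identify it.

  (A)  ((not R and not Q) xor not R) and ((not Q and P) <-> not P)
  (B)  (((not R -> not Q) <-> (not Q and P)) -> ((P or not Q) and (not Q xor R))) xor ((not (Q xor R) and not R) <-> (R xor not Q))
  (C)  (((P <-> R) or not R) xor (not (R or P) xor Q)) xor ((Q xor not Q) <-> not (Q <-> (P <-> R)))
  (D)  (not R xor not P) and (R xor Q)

(B) disagrees with φ on (0,1,0) (formula → 1, table → 0); rule it out.
(C) disagrees with φ on (0,0,0) (formula → 1, table → 0); rule it out.
(D) disagrees with φ on (0,0,1) (formula → 1, table → 0); rule it out.
(A) is the remaining candidate, and it agrees with φ on all 8 inputs.

A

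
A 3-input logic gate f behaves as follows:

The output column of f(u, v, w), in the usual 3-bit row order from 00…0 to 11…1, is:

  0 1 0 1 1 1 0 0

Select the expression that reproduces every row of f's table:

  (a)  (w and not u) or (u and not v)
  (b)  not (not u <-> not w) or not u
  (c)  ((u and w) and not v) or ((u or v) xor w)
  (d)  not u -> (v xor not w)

(b): at (0,0,0) it gives 1, but f = 0 — eliminated.
(c): at (0,1,0) it gives 1, but f = 0 — eliminated.
(d): at (0,0,0) it gives 1, but f = 0 — eliminated.
Only (a) survives; checking it on all 8 rows confirms it matches f.

a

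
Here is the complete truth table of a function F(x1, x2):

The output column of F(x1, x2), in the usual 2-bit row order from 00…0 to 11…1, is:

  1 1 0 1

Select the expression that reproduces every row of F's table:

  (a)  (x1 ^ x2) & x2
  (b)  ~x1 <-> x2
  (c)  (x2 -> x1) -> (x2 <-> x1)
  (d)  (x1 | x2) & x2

(a) fails at (0,0): the formula yields 0, F is 1.
(b) fails at (0,0): the formula yields 0, F is 1.
(d) fails at (0,0): the formula yields 0, F is 1.
That leaves (c). Evaluating it on every row reproduces the table of F exactly.

c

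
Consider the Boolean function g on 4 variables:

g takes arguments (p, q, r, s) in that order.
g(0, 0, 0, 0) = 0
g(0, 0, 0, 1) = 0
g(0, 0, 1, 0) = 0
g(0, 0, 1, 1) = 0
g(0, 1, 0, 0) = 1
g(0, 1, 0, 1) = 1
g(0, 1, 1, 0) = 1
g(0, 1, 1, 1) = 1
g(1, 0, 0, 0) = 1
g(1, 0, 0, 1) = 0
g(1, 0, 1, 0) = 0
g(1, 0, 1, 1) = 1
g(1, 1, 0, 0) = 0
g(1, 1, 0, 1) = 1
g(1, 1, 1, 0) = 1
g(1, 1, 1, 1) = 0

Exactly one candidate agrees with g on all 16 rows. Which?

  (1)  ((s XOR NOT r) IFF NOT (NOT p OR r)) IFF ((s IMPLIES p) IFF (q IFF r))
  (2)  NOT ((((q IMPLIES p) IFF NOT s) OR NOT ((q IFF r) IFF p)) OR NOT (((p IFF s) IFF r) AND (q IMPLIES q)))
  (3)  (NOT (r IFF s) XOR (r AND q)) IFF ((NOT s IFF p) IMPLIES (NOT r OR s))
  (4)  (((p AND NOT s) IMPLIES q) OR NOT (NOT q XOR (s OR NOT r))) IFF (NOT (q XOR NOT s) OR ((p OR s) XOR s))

1

(2) fails at (0,1,0,0): the formula yields 0, g is 1.
(3) fails at (0,0,0,1): the formula yields 1, g is 0.
(4) fails at (0,0,0,1): the formula yields 1, g is 0.
Only (1) survives; checking it on all 16 rows confirms it matches g.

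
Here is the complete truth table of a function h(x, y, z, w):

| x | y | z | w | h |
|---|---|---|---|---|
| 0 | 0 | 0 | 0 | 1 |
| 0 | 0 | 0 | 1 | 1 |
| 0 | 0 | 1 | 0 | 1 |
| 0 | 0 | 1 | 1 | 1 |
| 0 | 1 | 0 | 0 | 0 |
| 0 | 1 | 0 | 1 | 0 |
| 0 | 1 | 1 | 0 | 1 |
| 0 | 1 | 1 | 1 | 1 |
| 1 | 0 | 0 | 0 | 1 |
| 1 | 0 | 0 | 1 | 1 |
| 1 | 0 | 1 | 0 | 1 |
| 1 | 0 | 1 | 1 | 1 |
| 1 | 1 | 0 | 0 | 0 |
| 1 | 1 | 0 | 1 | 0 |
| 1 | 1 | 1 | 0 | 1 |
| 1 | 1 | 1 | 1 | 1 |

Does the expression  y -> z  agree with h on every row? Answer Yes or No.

Yes

Test each input against both h and the formula:
  x=0, y=0, z=0, w=0: formula gives 1, h = 1 ✓
  x=0, y=0, z=0, w=1: formula gives 1, h = 1 ✓
  x=0, y=0, z=1, w=0: formula gives 1, h = 1 ✓
  x=0, y=0, z=1, w=1: formula gives 1, h = 1 ✓
  …and likewise for the remaining 12 rows.
All 16 rows match — the expression computes h exactly.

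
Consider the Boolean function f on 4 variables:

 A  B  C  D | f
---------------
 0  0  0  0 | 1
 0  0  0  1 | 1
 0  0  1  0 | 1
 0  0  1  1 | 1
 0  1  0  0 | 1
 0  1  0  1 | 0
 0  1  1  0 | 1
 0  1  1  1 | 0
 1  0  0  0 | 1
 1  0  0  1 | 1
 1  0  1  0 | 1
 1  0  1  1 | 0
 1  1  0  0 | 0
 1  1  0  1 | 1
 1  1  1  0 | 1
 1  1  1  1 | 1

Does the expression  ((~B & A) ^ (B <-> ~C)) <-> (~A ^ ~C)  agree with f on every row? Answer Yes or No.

Test each input against both f and the formula:
  A=0, B=0, C=0, D=0: formula gives 1, f = 1 ✓
  A=0, B=0, C=0, D=1: formula gives 1, f = 1 ✓
  A=0, B=0, C=1, D=0: formula gives 1, f = 1 ✓
  A=0, B=0, C=1, D=1: formula gives 1, f = 1 ✓
  A=0, B=1, C=0, D=0: formula gives 0, but f = 1 ✗
Since they disagree at (0,1,0,0), the expression is not a correct formula for f.

No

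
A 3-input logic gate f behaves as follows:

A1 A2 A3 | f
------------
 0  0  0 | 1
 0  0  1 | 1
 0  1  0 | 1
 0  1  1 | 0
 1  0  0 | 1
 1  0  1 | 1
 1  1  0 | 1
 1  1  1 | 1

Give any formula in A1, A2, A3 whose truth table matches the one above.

f(A1, A2, A3) = ~((~A1 & A2) & A3)

f is 0 on exactly one input, (0,1,1), whose minterm is ¬A1·A2·A3. So f is the negation of that single conjunction.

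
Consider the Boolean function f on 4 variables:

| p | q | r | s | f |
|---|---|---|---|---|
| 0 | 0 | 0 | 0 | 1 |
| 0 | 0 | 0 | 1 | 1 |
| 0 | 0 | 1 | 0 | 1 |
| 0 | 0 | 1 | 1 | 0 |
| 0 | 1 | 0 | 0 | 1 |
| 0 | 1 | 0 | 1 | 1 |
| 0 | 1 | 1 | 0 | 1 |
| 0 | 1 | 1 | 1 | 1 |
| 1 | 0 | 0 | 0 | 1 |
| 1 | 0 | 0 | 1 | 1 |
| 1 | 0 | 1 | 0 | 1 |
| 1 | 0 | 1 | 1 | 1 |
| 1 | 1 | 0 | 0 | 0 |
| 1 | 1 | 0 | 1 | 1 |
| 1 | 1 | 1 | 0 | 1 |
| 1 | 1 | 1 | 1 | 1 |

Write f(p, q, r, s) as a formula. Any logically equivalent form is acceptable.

There are just 2 zero rows: (0,0,1,1), (1,1,0,0). Their minterms are ¬p·¬q·r·s, p·q·¬r·¬s; the OR of those covers precisely the 0-outputs, and negating it yields f.

f(p, q, r, s) = ¬((((¬p ∧ ¬q) ∧ r) ∧ s) ∨ (((p ∧ q) ∧ ¬r) ∧ ¬s))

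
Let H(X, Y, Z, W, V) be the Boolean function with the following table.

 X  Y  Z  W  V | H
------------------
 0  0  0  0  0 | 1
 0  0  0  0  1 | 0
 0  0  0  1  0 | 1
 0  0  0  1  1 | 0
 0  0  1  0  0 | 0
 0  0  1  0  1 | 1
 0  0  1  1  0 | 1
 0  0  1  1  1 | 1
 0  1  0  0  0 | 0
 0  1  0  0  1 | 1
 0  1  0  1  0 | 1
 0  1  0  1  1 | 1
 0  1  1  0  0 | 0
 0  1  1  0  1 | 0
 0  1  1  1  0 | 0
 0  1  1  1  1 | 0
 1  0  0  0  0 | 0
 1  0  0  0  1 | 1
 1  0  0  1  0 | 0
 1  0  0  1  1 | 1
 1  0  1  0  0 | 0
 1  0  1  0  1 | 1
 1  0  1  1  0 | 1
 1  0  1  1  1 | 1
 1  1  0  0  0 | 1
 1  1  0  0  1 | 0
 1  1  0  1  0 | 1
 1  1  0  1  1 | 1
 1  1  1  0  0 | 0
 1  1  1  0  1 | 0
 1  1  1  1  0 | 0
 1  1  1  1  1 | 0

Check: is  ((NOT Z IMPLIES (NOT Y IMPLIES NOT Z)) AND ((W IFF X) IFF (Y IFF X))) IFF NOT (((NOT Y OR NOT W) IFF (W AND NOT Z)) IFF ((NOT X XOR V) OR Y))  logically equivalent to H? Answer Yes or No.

Test each input against both H and the formula:
  X=0, Y=0, Z=0, W=0, V=0: formula gives 1, H = 1 ✓
  X=0, Y=0, Z=0, W=0, V=1: formula gives 0, H = 0 ✓
  X=0, Y=0, Z=0, W=1, V=0: formula gives 1, H = 1 ✓
  X=0, Y=0, Z=0, W=1, V=1: formula gives 0, H = 0 ✓
  X=0, Y=0, Z=1, W=0, V=0: formula gives 1, but H = 0 ✗
A single disagreement suffices: at (0,0,1,0,0) they differ, so the formula does not compute H.

No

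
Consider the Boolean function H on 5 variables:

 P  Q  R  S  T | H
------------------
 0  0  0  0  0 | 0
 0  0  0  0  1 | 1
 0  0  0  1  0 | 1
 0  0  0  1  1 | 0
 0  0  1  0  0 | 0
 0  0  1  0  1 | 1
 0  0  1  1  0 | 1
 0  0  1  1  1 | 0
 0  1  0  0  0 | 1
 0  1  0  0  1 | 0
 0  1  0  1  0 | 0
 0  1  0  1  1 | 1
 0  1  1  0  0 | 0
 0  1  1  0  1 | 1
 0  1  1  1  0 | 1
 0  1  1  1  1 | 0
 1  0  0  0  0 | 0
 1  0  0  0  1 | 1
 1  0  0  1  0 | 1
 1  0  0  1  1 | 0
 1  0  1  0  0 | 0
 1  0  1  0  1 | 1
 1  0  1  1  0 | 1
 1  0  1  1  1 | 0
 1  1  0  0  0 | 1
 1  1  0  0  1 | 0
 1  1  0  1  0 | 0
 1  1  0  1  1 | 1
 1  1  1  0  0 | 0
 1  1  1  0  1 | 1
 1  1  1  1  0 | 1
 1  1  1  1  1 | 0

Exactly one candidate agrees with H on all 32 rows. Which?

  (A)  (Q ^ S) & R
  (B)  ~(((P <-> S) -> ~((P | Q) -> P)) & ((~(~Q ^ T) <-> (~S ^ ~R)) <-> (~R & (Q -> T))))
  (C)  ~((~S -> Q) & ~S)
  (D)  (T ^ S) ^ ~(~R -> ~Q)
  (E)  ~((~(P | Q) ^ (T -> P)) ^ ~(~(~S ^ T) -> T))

D

(A): at (0,0,0,0,1) it gives 0, but H = 1 — eliminated.
(B): at (0,0,0,0,0) it gives 1, but H = 0 — eliminated.
(C): at (0,0,0,0,0) it gives 1, but H = 0 — eliminated.
(E): at (0,0,0,0,0) it gives 1, but H = 0 — eliminated.
Only (D) survives; checking it on all 32 rows confirms it matches H.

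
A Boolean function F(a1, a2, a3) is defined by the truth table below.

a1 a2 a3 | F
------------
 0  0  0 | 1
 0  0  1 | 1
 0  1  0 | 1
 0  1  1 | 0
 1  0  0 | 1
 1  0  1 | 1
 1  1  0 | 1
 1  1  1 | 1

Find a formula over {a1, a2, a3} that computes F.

F is 0 on exactly one input, (0,1,1), whose minterm is ¬a1·a2·a3. So F is the negation of that single conjunction.

F(a1, a2, a3) = ((a1' · a2) · a3)'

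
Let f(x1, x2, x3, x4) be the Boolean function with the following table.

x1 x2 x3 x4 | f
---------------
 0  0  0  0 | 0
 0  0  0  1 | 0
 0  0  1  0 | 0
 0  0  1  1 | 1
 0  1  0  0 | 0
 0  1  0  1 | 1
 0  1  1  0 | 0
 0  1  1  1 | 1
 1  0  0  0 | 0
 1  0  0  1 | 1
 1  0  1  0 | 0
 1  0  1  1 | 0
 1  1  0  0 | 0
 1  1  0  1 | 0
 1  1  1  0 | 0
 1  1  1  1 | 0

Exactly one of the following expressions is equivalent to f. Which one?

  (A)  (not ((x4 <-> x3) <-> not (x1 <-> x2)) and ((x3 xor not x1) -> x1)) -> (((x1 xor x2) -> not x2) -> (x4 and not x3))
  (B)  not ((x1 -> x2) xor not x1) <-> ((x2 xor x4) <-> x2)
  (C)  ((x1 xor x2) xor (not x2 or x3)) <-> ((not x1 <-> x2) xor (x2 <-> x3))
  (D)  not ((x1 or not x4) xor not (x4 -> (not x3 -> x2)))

D

(A) fails at (0,0,0,0): the formula yields 1, f is 0.
(B) fails at (0,0,0,0): the formula yields 1, f is 0.
(C) fails at (0,0,0,0): the formula yields 1, f is 0.
(D) is the remaining candidate, and it agrees with f on all 16 inputs.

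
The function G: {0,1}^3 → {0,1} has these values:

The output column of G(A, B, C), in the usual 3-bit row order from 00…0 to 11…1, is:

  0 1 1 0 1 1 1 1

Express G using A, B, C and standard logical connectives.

G(A, B, C) = ¬(((¬A ∧ ¬B) ∧ ¬C) ∨ ((¬A ∧ B) ∧ C))

G is 0 on only 2 rows — (0,0,0), (0,1,1). Writing each as a minterm (¬A·¬B·¬C, ¬A·B·C) and OR-ing them characterizes exactly where G=0, so G is the negation of that disjunction.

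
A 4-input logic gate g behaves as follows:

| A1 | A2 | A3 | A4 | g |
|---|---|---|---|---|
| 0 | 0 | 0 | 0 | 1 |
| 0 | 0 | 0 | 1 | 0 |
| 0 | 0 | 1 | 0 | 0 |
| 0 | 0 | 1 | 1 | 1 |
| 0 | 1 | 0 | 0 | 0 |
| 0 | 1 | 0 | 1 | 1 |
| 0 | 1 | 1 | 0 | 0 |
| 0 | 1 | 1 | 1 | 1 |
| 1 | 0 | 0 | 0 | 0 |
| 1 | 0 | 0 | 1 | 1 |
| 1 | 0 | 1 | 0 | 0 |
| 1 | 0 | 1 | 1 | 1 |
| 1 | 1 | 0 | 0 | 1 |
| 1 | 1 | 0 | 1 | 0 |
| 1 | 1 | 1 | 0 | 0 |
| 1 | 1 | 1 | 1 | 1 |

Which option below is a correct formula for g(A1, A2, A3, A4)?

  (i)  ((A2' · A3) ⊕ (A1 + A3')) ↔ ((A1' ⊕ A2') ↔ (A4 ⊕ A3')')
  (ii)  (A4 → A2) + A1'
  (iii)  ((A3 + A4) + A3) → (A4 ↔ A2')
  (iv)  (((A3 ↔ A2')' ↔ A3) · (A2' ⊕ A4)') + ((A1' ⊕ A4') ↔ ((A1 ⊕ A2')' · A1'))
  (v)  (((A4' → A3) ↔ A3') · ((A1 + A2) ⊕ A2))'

i

(ii) fails at (0,0,0,1): the formula yields 1, g is 0.
(iii) fails at (0,0,0,1): the formula yields 1, g is 0.
(iv) fails at (0,0,1,0): the formula yields 1, g is 0.
(v) fails at (0,0,0,1): the formula yields 1, g is 0.
That leaves (i). Evaluating it on every row reproduces the table of g exactly.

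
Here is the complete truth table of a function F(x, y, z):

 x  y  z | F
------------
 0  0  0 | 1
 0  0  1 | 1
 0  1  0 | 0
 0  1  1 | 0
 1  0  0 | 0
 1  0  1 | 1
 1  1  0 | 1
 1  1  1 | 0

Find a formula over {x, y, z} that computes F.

F(x, y, z) = ((((~x & ~y) & ~z) | ((~x & ~y) & z)) | ((x & ~y) & z)) | ((x & y) & ~z)

The 1-rows are (0,0,0), (0,0,1), (1,0,1), (1,1,0). Each contributes one minterm — ¬x·¬y·¬z; ¬x·¬y·z; x·¬y·z; x·y·¬z — and their disjunction is a sum-of-products form of F.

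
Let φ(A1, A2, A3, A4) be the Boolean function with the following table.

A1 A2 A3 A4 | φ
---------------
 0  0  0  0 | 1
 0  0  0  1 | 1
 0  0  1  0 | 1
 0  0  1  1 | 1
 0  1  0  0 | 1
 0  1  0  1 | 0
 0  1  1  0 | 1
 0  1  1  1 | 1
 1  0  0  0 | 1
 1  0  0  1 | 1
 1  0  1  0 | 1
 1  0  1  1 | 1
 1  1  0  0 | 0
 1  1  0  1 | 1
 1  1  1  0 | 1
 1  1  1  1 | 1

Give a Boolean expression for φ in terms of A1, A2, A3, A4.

φ(A1, A2, A3, A4) = ~((((~A1 & A2) & ~A3) & A4) | (((A1 & A2) & ~A3) & ~A4))

φ is 0 on only 2 rows — (0,1,0,1), (1,1,0,0). Writing each as a minterm (¬A1·A2·¬A3·A4, A1·A2·¬A3·¬A4) and OR-ing them characterizes exactly where φ=0, so φ is the negation of that disjunction.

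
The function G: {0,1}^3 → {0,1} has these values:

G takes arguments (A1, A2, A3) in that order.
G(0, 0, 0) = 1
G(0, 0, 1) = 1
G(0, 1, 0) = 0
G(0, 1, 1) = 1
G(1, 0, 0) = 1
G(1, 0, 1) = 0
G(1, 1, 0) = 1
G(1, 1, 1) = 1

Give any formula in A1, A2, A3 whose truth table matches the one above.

G(A1, A2, A3) = (((A1' · A2) · A3') + ((A1 · A2') · A3))'

G is 0 on only 2 rows — (0,1,0), (1,0,1). Writing each as a minterm (¬A1·A2·¬A3, A1·¬A2·A3) and OR-ing them characterizes exactly where G=0, so G is the negation of that disjunction.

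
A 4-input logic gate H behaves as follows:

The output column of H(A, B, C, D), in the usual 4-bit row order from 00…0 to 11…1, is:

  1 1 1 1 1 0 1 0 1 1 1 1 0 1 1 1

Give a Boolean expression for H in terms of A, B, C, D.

The 0-rows are (0,1,0,1), (0,1,1,1), (1,1,0,0). Take each as a conjunction (¬A·B·¬C·D, ¬A·B·C·D, A·B·¬C·¬D), form their disjunction, and complement — that gives a formula that is 1 everywhere H is.

H(A, B, C, D) = ¬(((((¬A ∧ B) ∧ ¬C) ∧ D) ∨ (((¬A ∧ B) ∧ C) ∧ D)) ∨ (((A ∧ B) ∧ ¬C) ∧ ¬D))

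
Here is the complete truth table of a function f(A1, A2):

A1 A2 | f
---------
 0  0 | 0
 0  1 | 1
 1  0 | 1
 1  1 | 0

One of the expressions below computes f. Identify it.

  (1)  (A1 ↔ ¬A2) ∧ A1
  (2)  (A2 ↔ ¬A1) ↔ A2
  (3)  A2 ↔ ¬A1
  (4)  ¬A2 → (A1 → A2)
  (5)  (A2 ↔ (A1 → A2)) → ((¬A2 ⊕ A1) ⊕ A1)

(1): at (0,1) it gives 0, but f = 1 — eliminated.
(2): at (0,0) it gives 1, but f = 0 — eliminated.
(4): at (0,0) it gives 1, but f = 0 — eliminated.
(5): at (0,0) it gives 1, but f = 0 — eliminated.
(3) is the remaining candidate, and it agrees with f on all 4 inputs.

3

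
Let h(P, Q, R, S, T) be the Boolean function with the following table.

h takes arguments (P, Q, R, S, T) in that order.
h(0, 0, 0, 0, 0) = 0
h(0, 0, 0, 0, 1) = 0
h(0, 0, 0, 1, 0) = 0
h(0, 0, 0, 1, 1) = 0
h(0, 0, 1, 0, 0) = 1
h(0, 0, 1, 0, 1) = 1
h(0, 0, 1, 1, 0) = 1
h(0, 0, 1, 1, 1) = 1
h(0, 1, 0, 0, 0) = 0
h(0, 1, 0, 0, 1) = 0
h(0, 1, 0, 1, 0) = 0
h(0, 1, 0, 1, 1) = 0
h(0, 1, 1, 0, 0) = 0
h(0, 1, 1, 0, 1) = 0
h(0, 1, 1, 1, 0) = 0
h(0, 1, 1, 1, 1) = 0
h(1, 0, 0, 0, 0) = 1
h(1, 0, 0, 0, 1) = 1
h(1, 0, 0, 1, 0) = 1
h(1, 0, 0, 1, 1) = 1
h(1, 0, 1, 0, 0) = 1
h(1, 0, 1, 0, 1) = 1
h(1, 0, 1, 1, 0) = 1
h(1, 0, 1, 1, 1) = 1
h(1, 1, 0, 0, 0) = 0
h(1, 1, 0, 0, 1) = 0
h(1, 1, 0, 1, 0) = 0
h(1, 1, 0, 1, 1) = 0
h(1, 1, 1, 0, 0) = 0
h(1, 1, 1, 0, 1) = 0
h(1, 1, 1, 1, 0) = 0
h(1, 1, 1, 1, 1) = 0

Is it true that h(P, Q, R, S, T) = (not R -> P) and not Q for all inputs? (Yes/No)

Yes

Test each input against both h and the formula:
  P=0, Q=0, R=0, S=0, T=0: formula gives 0, h = 0 ✓
  P=0, Q=0, R=0, S=0, T=1: formula gives 0, h = 0 ✓
  P=0, Q=0, R=0, S=1, T=0: formula gives 0, h = 0 ✓
  P=0, Q=0, R=0, S=1, T=1: formula gives 0, h = 0 ✓
  … (the remaining 28 rows also agree.)
All 32 rows match — the expression computes h exactly.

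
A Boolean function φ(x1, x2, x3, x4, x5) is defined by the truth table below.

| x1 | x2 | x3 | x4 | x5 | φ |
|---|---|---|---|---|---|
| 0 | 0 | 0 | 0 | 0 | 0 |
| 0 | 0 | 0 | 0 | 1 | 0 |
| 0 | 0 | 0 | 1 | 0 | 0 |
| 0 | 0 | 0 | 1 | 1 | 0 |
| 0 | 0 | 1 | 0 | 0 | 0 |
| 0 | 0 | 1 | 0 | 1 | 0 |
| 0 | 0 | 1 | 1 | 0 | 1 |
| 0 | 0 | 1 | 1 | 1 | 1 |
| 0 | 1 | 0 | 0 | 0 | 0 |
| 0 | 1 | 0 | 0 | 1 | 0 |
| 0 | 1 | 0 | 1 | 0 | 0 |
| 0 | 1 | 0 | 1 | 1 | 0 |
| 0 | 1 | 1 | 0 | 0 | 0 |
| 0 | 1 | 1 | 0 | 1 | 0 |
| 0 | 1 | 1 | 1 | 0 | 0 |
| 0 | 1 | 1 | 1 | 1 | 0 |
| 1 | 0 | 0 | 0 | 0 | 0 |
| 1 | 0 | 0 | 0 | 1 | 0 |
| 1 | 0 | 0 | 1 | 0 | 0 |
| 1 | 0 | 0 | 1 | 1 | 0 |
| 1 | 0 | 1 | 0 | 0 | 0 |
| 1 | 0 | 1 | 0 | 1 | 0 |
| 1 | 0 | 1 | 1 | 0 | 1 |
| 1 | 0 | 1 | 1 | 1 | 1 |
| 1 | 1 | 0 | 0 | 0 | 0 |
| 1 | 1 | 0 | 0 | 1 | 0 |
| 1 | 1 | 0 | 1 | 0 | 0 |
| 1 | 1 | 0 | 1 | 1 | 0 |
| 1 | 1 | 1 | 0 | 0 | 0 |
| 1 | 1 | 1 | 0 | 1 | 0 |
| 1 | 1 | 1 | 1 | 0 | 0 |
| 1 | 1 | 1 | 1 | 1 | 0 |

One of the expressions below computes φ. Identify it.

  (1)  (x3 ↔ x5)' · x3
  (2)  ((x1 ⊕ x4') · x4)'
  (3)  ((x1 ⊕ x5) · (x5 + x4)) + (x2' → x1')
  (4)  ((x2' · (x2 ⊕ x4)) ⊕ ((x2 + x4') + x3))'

4

(1) disagrees with φ on (0,0,1,0,0) (formula → 1, table → 0); rule it out.
(2) disagrees with φ on (0,0,0,0,0) (formula → 1, table → 0); rule it out.
(3) disagrees with φ on (0,0,0,0,0) (formula → 1, table → 0); rule it out.
Only (4) survives; checking it on all 32 rows confirms it matches φ.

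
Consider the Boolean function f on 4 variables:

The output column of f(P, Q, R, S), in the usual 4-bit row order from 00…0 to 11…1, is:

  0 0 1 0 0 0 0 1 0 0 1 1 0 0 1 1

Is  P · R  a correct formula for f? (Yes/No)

Evaluate P · R on each row and compare to f:
  P=0, Q=0, R=0, S=0: formula gives 0, f = 0 ✓
  P=0, Q=0, R=0, S=1: formula gives 0, f = 0 ✓
  P=0, Q=0, R=1, S=0: formula gives 0, but f = 1 ✗
Row (0,0,1,0) is a counterexample, so the formula is not equivalent to f.

No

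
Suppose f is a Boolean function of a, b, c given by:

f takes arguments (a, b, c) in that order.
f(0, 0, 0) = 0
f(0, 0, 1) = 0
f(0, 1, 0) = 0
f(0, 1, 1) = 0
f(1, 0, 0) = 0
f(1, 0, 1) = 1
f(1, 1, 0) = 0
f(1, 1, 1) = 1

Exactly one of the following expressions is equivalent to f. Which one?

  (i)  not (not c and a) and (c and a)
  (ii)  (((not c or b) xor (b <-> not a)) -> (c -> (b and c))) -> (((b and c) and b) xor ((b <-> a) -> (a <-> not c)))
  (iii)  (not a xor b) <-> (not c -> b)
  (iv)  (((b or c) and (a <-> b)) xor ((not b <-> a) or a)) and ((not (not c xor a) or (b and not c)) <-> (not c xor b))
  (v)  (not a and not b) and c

i

(ii): at (0,0,1) it gives 1, but f = 0 — eliminated.
(iii): at (0,0,1) it gives 1, but f = 0 — eliminated.
(iv): at (0,1,1) it gives 1, but f = 0 — eliminated.
(v): at (0,0,1) it gives 1, but f = 0 — eliminated.
That leaves (i). Evaluating it on every row reproduces the table of f exactly.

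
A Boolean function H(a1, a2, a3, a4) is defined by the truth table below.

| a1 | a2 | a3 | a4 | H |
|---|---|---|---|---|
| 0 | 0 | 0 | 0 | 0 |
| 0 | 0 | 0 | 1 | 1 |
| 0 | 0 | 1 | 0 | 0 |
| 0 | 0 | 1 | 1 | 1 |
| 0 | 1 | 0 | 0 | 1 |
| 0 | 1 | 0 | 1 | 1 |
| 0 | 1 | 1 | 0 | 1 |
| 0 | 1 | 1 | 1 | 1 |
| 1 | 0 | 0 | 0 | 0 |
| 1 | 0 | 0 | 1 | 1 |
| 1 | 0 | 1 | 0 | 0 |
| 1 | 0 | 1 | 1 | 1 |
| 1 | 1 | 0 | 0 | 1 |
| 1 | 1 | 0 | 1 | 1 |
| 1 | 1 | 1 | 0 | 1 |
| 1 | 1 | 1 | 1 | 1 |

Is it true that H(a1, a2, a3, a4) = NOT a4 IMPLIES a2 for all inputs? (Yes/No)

Yes

Check the formula against H row by row:
  a1=0, a2=0, a3=0, a4=0: formula gives 0, H = 0 ✓
  a1=0, a2=0, a3=0, a4=1: formula gives 1, H = 1 ✓
  a1=0, a2=0, a3=1, a4=0: formula gives 0, H = 0 ✓
  a1=0, a2=0, a3=1, a4=1: formula gives 1, H = 1 ✓
  …and likewise for the remaining 12 rows.
Every row agrees, so the formula is equivalent.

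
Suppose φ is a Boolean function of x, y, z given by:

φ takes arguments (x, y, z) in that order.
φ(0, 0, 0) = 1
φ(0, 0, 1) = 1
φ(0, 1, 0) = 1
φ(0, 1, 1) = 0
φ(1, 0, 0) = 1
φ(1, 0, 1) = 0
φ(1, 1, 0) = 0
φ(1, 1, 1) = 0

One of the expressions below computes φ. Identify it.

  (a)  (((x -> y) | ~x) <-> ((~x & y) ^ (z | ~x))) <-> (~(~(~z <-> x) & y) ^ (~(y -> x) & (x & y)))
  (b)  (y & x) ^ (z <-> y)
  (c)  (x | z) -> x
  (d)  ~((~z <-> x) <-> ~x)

a

(b) disagrees with φ on (0,0,1) (formula → 0, table → 1); rule it out.
(c) disagrees with φ on (0,0,1) (formula → 0, table → 1); rule it out.
(d) disagrees with φ on (0,0,1) (formula → 0, table → 1); rule it out.
Only (a) survives; checking it on all 8 rows confirms it matches φ.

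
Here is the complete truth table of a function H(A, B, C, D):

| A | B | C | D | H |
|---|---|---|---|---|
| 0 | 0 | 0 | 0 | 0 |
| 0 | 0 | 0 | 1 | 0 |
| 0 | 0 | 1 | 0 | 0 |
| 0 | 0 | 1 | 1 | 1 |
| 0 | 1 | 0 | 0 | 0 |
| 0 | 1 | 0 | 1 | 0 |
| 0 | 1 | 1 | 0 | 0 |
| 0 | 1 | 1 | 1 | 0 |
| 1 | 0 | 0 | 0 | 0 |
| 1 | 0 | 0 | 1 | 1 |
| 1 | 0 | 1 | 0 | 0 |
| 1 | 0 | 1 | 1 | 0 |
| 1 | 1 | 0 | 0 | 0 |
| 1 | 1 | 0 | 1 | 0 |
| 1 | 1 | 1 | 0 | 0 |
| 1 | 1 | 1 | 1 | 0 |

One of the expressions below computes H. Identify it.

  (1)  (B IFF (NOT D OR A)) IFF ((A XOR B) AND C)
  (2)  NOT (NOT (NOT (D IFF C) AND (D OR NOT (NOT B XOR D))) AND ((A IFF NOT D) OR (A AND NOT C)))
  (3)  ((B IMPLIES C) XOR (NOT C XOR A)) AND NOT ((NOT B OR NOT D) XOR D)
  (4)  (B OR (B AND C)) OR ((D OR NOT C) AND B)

(1) fails at (0,0,0,0): the formula yields 1, H is 0.
(2) fails at (0,0,0,0): the formula yields 1, H is 0.
(4) fails at (0,0,1,1): the formula yields 0, H is 1.
(3) is the remaining candidate, and it agrees with H on all 16 inputs.

3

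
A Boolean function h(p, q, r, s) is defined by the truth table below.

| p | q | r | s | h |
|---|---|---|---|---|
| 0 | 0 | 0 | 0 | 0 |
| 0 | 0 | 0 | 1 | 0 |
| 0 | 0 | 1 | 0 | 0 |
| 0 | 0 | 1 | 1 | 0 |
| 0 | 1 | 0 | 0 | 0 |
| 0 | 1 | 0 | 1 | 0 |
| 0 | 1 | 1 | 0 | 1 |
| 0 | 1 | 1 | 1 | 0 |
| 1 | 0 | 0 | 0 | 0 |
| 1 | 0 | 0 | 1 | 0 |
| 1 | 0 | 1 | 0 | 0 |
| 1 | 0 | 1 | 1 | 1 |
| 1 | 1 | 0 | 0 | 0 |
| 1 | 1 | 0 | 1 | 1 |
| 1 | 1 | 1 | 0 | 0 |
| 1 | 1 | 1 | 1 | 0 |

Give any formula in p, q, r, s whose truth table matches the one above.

The 1-rows are (0,1,1,0), (1,0,1,1), (1,1,0,1). Each contributes one minterm — ¬p·q·r·¬s; p·¬q·r·s; p·q·¬r·s — and their disjunction is a sum-of-products form of h.

h(p, q, r, s) = ((((p' · q) · r) · s') + (((p · q') · r) · s)) + (((p · q) · r') · s)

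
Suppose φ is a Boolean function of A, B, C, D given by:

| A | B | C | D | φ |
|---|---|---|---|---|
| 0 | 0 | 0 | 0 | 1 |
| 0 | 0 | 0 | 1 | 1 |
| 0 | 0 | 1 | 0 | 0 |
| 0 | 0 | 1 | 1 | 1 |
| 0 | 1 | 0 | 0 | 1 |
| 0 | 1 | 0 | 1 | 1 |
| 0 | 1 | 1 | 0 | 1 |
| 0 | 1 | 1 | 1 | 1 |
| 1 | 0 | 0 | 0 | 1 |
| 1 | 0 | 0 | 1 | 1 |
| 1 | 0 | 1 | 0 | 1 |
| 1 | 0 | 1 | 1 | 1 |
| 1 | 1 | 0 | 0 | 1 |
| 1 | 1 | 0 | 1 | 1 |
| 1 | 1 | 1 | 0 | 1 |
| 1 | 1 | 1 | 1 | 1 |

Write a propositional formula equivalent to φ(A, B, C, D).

φ is 0 on exactly one input, (0,0,1,0), whose minterm is ¬A·¬B·C·¬D. So φ is the negation of that single conjunction.

φ(A, B, C, D) = ¬(((¬A ∧ ¬B) ∧ C) ∧ ¬D)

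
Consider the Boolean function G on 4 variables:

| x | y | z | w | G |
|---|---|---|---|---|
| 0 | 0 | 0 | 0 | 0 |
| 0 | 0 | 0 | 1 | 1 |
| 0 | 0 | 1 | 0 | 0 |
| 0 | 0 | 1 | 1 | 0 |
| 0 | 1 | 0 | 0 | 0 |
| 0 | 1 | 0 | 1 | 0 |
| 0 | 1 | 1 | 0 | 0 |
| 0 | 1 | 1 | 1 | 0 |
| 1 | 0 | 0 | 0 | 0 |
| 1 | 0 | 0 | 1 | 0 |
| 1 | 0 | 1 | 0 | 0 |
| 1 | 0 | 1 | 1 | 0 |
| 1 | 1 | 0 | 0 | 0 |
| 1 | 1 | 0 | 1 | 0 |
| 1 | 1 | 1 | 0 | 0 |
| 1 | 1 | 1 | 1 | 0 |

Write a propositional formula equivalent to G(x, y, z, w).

Only row (0,0,0,1) gives 1. That row's minterm ¬x·¬y·¬z·w is G directly.

G(x, y, z, w) = ((not x and not y) and not z) and w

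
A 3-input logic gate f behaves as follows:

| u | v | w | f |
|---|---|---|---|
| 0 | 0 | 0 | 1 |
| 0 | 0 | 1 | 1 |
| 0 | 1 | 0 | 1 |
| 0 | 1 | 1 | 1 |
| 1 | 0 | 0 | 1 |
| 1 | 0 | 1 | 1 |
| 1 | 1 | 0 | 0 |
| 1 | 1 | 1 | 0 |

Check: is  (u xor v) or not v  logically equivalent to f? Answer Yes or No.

Yes

Test each input against both f and the formula:
  u=0, v=0, w=0: formula gives 1, f = 1 ✓
  u=0, v=0, w=1: formula gives 1, f = 1 ✓
  u=0, v=1, w=0: formula gives 1, f = 1 ✓
  u=0, v=1, w=1: formula gives 1, f = 1 ✓
  u=1, v=0, w=0: formula gives 1, f = 1 ✓
  … (the remaining 3 rows also agree.)
No disagreement on any input; they are logically equivalent.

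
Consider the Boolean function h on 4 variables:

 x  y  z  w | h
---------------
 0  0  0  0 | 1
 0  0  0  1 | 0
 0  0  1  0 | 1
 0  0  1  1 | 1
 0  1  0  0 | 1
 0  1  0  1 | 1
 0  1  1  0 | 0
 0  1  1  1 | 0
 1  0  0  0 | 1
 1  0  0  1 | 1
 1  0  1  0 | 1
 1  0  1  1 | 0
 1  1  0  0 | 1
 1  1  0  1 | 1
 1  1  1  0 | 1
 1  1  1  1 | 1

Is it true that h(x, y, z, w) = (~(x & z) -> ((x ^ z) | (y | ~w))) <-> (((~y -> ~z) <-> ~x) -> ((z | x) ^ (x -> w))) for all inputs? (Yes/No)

Yes

Check the formula against h row by row:
  x=0, y=0, z=0, w=0: formula gives 1, h = 1 ✓
  x=0, y=0, z=0, w=1: formula gives 0, h = 0 ✓
  x=0, y=0, z=1, w=0: formula gives 1, h = 1 ✓
  x=0, y=0, z=1, w=1: formula gives 1, h = 1 ✓
  …and likewise for the remaining 12 rows.
All 16 rows match — the expression computes h exactly.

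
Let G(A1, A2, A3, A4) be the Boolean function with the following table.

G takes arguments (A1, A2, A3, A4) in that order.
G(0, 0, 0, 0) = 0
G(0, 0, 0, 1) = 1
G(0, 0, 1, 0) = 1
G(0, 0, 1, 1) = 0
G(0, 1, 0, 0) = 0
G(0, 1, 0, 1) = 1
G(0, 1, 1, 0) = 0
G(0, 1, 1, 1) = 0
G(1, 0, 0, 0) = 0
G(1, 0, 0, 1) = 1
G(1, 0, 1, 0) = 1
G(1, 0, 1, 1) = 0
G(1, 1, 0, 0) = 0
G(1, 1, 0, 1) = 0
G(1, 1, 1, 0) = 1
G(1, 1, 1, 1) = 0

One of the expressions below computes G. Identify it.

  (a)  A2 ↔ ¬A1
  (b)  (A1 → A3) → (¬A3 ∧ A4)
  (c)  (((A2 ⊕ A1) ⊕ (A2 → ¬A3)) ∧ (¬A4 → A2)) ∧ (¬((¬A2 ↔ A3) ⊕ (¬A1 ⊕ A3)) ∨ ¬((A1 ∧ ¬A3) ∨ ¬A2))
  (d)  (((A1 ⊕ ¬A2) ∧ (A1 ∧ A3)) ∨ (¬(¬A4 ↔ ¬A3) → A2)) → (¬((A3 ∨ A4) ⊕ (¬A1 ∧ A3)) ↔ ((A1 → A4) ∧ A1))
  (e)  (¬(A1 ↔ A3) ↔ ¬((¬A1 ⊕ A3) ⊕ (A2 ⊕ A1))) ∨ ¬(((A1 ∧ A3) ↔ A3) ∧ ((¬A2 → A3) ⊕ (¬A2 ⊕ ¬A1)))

(a) disagrees with G on (0,0,0,1) (formula → 0, table → 1); rule it out.
(b) disagrees with G on (0,0,1,0) (formula → 0, table → 1); rule it out.
(c) disagrees with G on (0,0,0,1) (formula → 0, table → 1); rule it out.
(e) disagrees with G on (0,0,0,0) (formula → 1, table → 0); rule it out.
(d) is the remaining candidate, and it agrees with G on all 16 inputs.

d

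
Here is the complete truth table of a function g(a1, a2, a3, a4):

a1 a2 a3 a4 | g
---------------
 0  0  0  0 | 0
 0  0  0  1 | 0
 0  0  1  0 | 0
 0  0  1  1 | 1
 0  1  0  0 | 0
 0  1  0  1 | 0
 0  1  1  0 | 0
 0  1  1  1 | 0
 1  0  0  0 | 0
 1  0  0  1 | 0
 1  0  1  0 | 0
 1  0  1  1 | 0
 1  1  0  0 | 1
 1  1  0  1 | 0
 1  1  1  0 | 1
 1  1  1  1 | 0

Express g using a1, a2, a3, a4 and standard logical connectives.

Collect the rows where g=1 — (0,0,1,1), (1,1,0,0), (1,1,1,0) — and write one minterm per row: ¬a1·¬a2·a3·a4, a1·a2·¬a3·¬a4, a1·a2·a3·¬a4. Their union (logical OR) reproduces the table exactly.

g(a1, a2, a3, a4) = ((((~a1 & ~a2) & a3) & a4) | (((a1 & a2) & ~a3) & ~a4)) | (((a1 & a2) & a3) & ~a4)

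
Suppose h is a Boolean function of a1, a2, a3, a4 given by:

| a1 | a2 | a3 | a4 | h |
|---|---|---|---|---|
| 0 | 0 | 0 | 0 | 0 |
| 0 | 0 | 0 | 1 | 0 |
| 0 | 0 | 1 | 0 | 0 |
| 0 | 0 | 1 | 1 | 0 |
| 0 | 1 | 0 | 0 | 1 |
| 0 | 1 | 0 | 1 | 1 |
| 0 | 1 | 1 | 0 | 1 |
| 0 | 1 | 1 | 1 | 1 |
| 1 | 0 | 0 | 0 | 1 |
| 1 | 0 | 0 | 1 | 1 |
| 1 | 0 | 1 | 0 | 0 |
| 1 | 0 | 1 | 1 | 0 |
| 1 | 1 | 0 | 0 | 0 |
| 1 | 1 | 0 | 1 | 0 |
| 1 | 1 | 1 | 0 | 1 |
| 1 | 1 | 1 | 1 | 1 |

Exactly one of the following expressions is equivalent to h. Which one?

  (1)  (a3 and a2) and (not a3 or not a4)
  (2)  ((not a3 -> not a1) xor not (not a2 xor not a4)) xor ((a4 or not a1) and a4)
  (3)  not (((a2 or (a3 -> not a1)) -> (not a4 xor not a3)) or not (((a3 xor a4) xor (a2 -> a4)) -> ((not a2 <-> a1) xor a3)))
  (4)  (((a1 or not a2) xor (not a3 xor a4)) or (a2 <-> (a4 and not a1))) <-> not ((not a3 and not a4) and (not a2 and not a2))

(1): at (0,1,0,0) it gives 0, but h = 1 — eliminated.
(3): at (0,0,1,1) it gives 1, but h = 0 — eliminated.
(4): at (0,0,0,1) it gives 1, but h = 0 — eliminated.
That leaves (2). Evaluating it on every row reproduces the table of h exactly.

2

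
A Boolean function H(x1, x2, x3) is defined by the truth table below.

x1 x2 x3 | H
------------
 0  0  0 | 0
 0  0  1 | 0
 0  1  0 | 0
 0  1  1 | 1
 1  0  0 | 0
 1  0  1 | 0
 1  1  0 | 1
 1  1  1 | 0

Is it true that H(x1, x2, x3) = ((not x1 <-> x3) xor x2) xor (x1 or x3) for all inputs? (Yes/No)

Evaluate ((not x1 <-> x3) xor x2) xor (x1 or x3) on each row and compare to H:
  x1=0, x2=0, x3=0: formula gives 0, H = 0 ✓
  x1=0, x2=0, x3=1: formula gives 0, H = 0 ✓
  x1=0, x2=1, x3=0: formula gives 1, but H = 0 ✗
Row (0,1,0) is a counterexample, so the formula is not equivalent to H.

No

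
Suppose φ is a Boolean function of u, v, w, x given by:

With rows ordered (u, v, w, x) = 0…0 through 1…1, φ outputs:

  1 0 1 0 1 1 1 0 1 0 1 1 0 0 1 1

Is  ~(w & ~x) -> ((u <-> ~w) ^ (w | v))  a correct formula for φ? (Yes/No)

No

Evaluate ~(w & ~x) -> ((u <-> ~w) ^ (w | v)) on each row and compare to φ:
  u=0, v=0, w=0, x=0: formula gives 0, but φ = 1 ✗
Since they disagree at (0,0,0,0), the expression is not a correct formula for φ.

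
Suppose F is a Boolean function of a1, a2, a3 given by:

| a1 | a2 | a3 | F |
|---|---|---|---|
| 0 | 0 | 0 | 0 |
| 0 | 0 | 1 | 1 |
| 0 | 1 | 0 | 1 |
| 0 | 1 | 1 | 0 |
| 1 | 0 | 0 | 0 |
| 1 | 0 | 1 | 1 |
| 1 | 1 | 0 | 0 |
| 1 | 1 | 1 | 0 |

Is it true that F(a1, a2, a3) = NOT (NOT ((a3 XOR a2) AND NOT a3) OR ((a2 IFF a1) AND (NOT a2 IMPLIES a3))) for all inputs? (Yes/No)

Test each input against both F and the formula:
  a1=0, a2=0, a3=0: formula gives 0, F = 0 ✓
  a1=0, a2=0, a3=1: formula gives 0, but F = 1 ✗
Since they disagree at (0,0,1), the expression is not a correct formula for F.

No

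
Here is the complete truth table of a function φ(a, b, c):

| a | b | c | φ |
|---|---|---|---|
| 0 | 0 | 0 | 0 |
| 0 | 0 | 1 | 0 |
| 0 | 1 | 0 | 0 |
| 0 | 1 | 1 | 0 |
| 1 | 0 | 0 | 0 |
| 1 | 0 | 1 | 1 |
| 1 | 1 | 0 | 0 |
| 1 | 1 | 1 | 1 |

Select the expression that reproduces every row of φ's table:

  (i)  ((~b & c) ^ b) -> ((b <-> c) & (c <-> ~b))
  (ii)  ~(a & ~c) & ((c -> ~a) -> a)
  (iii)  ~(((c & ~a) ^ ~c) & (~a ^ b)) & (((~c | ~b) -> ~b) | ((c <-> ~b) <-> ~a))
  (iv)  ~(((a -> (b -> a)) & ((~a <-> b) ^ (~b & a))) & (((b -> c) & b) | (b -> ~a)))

ii

(i) disagrees with φ on (0,0,0) (formula → 1, table → 0); rule it out.
(iii) disagrees with φ on (0,1,0) (formula → 1, table → 0); rule it out.
(iv) disagrees with φ on (0,0,0) (formula → 1, table → 0); rule it out.
(ii) is the remaining candidate, and it agrees with φ on all 8 inputs.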